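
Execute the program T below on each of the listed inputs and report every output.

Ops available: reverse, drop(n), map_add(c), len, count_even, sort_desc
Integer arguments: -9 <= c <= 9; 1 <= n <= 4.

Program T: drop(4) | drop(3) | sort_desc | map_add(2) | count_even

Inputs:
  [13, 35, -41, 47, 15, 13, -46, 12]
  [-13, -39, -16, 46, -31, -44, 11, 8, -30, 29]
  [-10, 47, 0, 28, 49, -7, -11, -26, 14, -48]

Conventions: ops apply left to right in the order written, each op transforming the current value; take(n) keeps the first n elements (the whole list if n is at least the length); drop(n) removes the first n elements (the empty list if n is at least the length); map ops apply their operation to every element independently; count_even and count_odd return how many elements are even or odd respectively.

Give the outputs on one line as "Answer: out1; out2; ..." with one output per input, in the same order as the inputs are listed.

Execution, op by op:
  [13, 35, -41, 47, 15, 13, -46, 12] -> [15, 13, -46, 12] -> [12] -> [12] -> [14] -> 1
  [-13, -39, -16, 46, -31, -44, 11, 8, -30, 29] -> [-31, -44, 11, 8, -30, 29] -> [8, -30, 29] -> [29, 8, -30] -> [31, 10, -28] -> 2
  [-10, 47, 0, 28, 49, -7, -11, -26, 14, -48] -> [49, -7, -11, -26, 14, -48] -> [-26, 14, -48] -> [14, -26, -48] -> [16, -24, -46] -> 3

1; 2; 3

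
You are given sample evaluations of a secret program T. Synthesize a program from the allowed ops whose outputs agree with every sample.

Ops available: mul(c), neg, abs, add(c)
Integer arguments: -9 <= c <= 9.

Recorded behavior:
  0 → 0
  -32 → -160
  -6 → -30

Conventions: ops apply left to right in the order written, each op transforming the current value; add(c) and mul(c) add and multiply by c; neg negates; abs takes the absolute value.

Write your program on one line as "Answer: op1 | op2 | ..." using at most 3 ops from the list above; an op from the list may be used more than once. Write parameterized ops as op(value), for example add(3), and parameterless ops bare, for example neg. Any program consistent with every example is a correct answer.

mul(-5) | neg

Check, running the answer program on each example:
  0 -> 0 -> 0
  -32 -> 160 -> -160
  -6 -> 30 -> -30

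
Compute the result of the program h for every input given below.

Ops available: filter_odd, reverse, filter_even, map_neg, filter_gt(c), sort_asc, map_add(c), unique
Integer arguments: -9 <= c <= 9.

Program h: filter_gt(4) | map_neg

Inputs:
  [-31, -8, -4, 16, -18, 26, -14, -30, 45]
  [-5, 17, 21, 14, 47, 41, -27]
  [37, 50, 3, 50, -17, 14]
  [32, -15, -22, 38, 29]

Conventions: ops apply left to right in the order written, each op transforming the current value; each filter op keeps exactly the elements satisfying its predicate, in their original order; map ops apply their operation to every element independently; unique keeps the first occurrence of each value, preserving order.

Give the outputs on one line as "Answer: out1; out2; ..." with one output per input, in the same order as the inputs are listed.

Execution, op by op:
  [-31, -8, -4, 16, -18, 26, -14, -30, 45] -> [16, 26, 45] -> [-16, -26, -45]
  [-5, 17, 21, 14, 47, 41, -27] -> [17, 21, 14, 47, 41] -> [-17, -21, -14, -47, -41]
  [37, 50, 3, 50, -17, 14] -> [37, 50, 50, 14] -> [-37, -50, -50, -14]
  [32, -15, -22, 38, 29] -> [32, 38, 29] -> [-32, -38, -29]

[-16, -26, -45]; [-17, -21, -14, -47, -41]; [-37, -50, -50, -14]; [-32, -38, -29]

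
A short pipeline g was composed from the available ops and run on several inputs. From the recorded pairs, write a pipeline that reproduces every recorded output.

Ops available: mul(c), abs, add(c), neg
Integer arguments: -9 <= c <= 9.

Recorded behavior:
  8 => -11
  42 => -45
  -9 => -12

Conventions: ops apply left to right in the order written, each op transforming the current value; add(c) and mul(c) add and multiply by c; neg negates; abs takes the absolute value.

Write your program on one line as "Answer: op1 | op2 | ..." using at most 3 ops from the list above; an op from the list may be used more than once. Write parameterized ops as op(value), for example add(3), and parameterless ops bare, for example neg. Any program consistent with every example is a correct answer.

abs | neg | add(-3)

Check, running the answer program on each example:
  8 -> 8 -> -8 -> -11
  42 -> 42 -> -42 -> -45
  -9 -> 9 -> -9 -> -12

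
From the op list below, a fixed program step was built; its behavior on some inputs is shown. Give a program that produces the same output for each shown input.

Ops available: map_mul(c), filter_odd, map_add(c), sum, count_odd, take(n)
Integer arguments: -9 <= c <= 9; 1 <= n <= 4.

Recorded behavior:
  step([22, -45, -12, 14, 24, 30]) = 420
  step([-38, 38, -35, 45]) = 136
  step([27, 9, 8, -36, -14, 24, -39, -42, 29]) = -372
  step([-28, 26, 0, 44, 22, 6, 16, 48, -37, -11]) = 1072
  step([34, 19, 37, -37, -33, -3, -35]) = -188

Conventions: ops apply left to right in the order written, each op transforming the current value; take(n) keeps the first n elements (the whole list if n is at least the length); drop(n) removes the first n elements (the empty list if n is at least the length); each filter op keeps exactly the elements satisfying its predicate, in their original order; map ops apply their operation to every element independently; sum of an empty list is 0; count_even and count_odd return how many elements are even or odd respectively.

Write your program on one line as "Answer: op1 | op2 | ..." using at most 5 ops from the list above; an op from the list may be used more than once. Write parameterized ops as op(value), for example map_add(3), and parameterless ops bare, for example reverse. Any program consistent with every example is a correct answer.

map_mul(-2) | map_mul(-6) | map_add(4) | sum

Check, running the answer program on each example:
  [22, -45, -12, 14, 24, 30] -> [-44, 90, 24, -28, -48, -60] -> [264, -540, -144, 168, 288, 360] -> [268, -536, -140, 172, 292, 364] -> 420
  [-38, 38, -35, 45] -> [76, -76, 70, -90] -> [-456, 456, -420, 540] -> [-452, 460, -416, 544] -> 136
  [27, 9, 8, -36, -14, 24, -39, -42, 29] -> [-54, -18, -16, 72, 28, -48, 78, 84, -58] -> [324, 108, 96, -432, -168, 288, -468, -504, 348] -> [328, 112, 100, -428, -164, 292, -464, -500, 352] -> -372
  [-28, 26, 0, 44, 22, 6, 16, 48, -37, -11] -> [56, -52, 0, -88, -44, -12, -32, -96, 74, 22] -> [-336, 312, 0, 528, 264, 72, 192, 576, -444, -132] -> [-332, 316, 4, 532, 268, 76, 196, 580, -440, -128] -> 1072
  [34, 19, 37, -37, -33, -3, -35] -> [-68, -38, -74, 74, 66, 6, 70] -> [408, 228, 444, -444, -396, -36, -420] -> [412, 232, 448, -440, -392, -32, -416] -> -188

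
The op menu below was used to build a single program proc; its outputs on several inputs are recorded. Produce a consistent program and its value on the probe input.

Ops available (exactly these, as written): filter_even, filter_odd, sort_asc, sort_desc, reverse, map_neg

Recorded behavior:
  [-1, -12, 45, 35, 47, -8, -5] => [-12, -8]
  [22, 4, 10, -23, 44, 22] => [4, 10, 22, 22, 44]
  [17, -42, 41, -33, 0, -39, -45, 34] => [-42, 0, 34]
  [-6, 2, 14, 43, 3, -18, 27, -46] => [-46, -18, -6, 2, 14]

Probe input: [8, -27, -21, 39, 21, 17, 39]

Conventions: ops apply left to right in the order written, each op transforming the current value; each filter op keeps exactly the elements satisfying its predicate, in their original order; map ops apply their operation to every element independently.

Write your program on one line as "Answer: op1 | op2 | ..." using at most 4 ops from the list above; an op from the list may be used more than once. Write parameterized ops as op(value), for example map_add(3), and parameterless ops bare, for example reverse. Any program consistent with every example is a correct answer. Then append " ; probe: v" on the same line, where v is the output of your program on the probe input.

sort_desc | reverse | filter_even ; probe: [8]

Check, running the answer program on each example:
  [-1, -12, 45, 35, 47, -8, -5] -> [47, 45, 35, -1, -5, -8, -12] -> [-12, -8, -5, -1, 35, 45, 47] -> [-12, -8]
  [22, 4, 10, -23, 44, 22] -> [44, 22, 22, 10, 4, -23] -> [-23, 4, 10, 22, 22, 44] -> [4, 10, 22, 22, 44]
  [17, -42, 41, -33, 0, -39, -45, 34] -> [41, 34, 17, 0, -33, -39, -42, -45] -> [-45, -42, -39, -33, 0, 17, 34, 41] -> [-42, 0, 34]
  [-6, 2, 14, 43, 3, -18, 27, -46] -> [43, 27, 14, 3, 2, -6, -18, -46] -> [-46, -18, -6, 2, 3, 14, 27, 43] -> [-46, -18, -6, 2, 14]
  probe: [8, -27, -21, 39, 21, 17, 39] -> [39, 39, 21, 17, 8, -21, -27] -> [-27, -21, 8, 17, 21, 39, 39] -> [8]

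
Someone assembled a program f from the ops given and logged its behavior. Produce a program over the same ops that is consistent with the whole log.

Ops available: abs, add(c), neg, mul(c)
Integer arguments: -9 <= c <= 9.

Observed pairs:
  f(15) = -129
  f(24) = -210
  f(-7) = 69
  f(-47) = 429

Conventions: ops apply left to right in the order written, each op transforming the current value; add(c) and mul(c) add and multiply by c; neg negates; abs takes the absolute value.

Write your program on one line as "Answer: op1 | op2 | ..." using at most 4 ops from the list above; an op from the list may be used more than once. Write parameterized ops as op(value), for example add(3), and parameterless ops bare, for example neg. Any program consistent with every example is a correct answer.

mul(-3) | add(2) | mul(3)

Check, running the answer program on each example:
  15 -> -45 -> -43 -> -129
  24 -> -72 -> -70 -> -210
  -7 -> 21 -> 23 -> 69
  -47 -> 141 -> 143 -> 429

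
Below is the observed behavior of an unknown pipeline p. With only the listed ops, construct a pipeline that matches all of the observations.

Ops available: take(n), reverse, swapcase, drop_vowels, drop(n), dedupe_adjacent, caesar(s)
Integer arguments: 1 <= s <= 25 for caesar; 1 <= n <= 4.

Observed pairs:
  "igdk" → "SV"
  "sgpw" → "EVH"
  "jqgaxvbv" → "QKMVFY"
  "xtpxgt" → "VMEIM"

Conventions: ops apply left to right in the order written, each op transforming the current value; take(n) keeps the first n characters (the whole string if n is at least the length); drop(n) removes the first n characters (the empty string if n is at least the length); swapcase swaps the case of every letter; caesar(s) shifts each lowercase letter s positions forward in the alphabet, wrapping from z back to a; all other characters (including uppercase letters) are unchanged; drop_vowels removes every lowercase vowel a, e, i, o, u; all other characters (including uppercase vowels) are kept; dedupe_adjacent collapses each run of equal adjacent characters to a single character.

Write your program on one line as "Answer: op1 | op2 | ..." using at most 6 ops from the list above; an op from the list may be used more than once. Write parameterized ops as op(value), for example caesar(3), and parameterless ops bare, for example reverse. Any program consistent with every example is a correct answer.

drop_vowels | caesar(15) | swapcase | reverse | drop(1)

Check, running the answer program on each example:
  "igdk" -> "gdk" -> "vsz" -> "VSZ" -> "ZSV" -> "SV"
  "sgpw" -> "sgpw" -> "hvel" -> "HVEL" -> "LEVH" -> "EVH"
  "jqgaxvbv" -> "jqgxvbv" -> "yfvmkqk" -> "YFVMKQK" -> "KQKMVFY" -> "QKMVFY"
  "xtpxgt" -> "xtpxgt" -> "miemvi" -> "MIEMVI" -> "IVMEIM" -> "VMEIM"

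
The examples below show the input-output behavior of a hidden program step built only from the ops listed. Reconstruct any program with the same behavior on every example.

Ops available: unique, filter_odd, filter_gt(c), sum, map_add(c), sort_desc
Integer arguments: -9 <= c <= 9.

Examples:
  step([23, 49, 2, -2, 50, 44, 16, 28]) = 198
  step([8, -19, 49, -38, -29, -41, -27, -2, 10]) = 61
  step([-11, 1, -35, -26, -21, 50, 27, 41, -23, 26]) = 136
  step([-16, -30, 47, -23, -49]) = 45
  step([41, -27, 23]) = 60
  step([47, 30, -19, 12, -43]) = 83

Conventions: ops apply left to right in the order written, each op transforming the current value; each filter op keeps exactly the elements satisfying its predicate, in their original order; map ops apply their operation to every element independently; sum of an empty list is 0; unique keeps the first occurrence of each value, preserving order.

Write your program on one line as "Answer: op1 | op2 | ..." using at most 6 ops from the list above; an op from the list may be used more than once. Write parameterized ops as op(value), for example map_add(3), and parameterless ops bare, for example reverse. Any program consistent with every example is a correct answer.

sort_desc | map_add(5) | filter_gt(9) | map_add(-7) | sum

Check, running the answer program on each example:
  [23, 49, 2, -2, 50, 44, 16, 28] -> [50, 49, 44, 28, 23, 16, 2, -2] -> [55, 54, 49, 33, 28, 21, 7, 3] -> [55, 54, 49, 33, 28, 21] -> [48, 47, 42, 26, 21, 14] -> 198
  [8, -19, 49, -38, -29, -41, -27, -2, 10] -> [49, 10, 8, -2, -19, -27, -29, -38, -41] -> [54, 15, 13, 3, -14, -22, -24, -33, -36] -> [54, 15, 13] -> [47, 8, 6] -> 61
  [-11, 1, -35, -26, -21, 50, 27, 41, -23, 26] -> [50, 41, 27, 26, 1, -11, -21, -23, -26, -35] -> [55, 46, 32, 31, 6, -6, -16, -18, -21, -30] -> [55, 46, 32, 31] -> [48, 39, 25, 24] -> 136
  [-16, -30, 47, -23, -49] -> [47, -16, -23, -30, -49] -> [52, -11, -18, -25, -44] -> [52] -> [45] -> 45
  [41, -27, 23] -> [41, 23, -27] -> [46, 28, -22] -> [46, 28] -> [39, 21] -> 60
  [47, 30, -19, 12, -43] -> [47, 30, 12, -19, -43] -> [52, 35, 17, -14, -38] -> [52, 35, 17] -> [45, 28, 10] -> 83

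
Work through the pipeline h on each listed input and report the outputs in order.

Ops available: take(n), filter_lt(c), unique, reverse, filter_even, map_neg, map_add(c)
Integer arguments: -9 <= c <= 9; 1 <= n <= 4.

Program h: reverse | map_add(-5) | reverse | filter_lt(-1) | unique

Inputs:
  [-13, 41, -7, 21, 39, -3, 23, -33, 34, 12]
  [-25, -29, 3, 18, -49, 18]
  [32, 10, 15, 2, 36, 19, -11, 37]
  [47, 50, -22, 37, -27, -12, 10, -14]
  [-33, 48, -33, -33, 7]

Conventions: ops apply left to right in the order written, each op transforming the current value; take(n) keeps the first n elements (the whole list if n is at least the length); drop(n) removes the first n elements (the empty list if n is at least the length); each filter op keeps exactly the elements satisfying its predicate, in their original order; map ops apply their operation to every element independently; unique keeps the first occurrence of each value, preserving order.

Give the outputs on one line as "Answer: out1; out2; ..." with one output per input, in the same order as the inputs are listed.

Execution, op by op:
  [-13, 41, -7, 21, 39, -3, 23, -33, 34, 12] -> [12, 34, -33, 23, -3, 39, 21, -7, 41, -13] -> [7, 29, -38, 18, -8, 34, 16, -12, 36, -18] -> [-18, 36, -12, 16, 34, -8, 18, -38, 29, 7] -> [-18, -12, -8, -38] -> [-18, -12, -8, -38]
  [-25, -29, 3, 18, -49, 18] -> [18, -49, 18, 3, -29, -25] -> [13, -54, 13, -2, -34, -30] -> [-30, -34, -2, 13, -54, 13] -> [-30, -34, -2, -54] -> [-30, -34, -2, -54]
  [32, 10, 15, 2, 36, 19, -11, 37] -> [37, -11, 19, 36, 2, 15, 10, 32] -> [32, -16, 14, 31, -3, 10, 5, 27] -> [27, 5, 10, -3, 31, 14, -16, 32] -> [-3, -16] -> [-3, -16]
  [47, 50, -22, 37, -27, -12, 10, -14] -> [-14, 10, -12, -27, 37, -22, 50, 47] -> [-19, 5, -17, -32, 32, -27, 45, 42] -> [42, 45, -27, 32, -32, -17, 5, -19] -> [-27, -32, -17, -19] -> [-27, -32, -17, -19]
  [-33, 48, -33, -33, 7] -> [7, -33, -33, 48, -33] -> [2, -38, -38, 43, -38] -> [-38, 43, -38, -38, 2] -> [-38, -38, -38] -> [-38]

[-18, -12, -8, -38]; [-30, -34, -2, -54]; [-3, -16]; [-27, -32, -17, -19]; [-38]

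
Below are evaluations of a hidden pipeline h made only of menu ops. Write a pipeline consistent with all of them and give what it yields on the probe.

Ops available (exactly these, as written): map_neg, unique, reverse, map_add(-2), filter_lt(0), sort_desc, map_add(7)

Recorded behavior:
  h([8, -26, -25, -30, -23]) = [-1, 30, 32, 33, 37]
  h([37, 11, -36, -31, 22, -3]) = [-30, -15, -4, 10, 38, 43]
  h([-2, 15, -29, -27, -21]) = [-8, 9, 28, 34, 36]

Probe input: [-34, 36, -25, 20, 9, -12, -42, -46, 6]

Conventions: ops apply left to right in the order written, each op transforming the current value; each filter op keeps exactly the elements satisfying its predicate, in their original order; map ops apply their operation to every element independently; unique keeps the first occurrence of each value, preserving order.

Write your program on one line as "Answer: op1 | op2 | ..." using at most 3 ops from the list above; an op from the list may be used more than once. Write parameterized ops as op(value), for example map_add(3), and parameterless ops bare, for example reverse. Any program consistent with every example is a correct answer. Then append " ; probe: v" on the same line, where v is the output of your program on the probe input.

sort_desc | map_neg | map_add(7) ; probe: [-29, -13, -2, 1, 19, 32, 41, 49, 53]

Check, running the answer program on each example:
  [8, -26, -25, -30, -23] -> [8, -23, -25, -26, -30] -> [-8, 23, 25, 26, 30] -> [-1, 30, 32, 33, 37]
  [37, 11, -36, -31, 22, -3] -> [37, 22, 11, -3, -31, -36] -> [-37, -22, -11, 3, 31, 36] -> [-30, -15, -4, 10, 38, 43]
  [-2, 15, -29, -27, -21] -> [15, -2, -21, -27, -29] -> [-15, 2, 21, 27, 29] -> [-8, 9, 28, 34, 36]
  probe: [-34, 36, -25, 20, 9, -12, -42, -46, 6] -> [36, 20, 9, 6, -12, -25, -34, -42, -46] -> [-36, -20, -9, -6, 12, 25, 34, 42, 46] -> [-29, -13, -2, 1, 19, 32, 41, 49, 53]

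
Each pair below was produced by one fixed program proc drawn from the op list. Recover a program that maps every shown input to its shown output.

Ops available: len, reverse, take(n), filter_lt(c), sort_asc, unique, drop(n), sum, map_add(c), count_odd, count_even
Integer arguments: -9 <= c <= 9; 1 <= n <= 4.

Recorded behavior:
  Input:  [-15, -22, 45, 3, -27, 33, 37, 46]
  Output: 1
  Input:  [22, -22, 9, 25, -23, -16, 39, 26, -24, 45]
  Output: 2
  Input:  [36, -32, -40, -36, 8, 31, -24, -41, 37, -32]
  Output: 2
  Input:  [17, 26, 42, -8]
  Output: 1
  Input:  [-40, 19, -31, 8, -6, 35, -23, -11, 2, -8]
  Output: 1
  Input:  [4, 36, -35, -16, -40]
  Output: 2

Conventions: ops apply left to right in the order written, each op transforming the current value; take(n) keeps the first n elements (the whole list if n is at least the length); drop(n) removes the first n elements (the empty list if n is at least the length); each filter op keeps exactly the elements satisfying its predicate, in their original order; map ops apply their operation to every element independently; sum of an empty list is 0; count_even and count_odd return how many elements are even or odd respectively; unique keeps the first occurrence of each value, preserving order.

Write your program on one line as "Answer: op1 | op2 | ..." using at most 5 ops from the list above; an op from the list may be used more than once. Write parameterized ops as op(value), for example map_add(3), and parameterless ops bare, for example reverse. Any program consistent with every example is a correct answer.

take(3) | take(2) | map_add(1) | count_odd

Check, running the answer program on each example:
  [-15, -22, 45, 3, -27, 33, 37, 46] -> [-15, -22, 45] -> [-15, -22] -> [-14, -21] -> 1
  [22, -22, 9, 25, -23, -16, 39, 26, -24, 45] -> [22, -22, 9] -> [22, -22] -> [23, -21] -> 2
  [36, -32, -40, -36, 8, 31, -24, -41, 37, -32] -> [36, -32, -40] -> [36, -32] -> [37, -31] -> 2
  [17, 26, 42, -8] -> [17, 26, 42] -> [17, 26] -> [18, 27] -> 1
  [-40, 19, -31, 8, -6, 35, -23, -11, 2, -8] -> [-40, 19, -31] -> [-40, 19] -> [-39, 20] -> 1
  [4, 36, -35, -16, -40] -> [4, 36, -35] -> [4, 36] -> [5, 37] -> 2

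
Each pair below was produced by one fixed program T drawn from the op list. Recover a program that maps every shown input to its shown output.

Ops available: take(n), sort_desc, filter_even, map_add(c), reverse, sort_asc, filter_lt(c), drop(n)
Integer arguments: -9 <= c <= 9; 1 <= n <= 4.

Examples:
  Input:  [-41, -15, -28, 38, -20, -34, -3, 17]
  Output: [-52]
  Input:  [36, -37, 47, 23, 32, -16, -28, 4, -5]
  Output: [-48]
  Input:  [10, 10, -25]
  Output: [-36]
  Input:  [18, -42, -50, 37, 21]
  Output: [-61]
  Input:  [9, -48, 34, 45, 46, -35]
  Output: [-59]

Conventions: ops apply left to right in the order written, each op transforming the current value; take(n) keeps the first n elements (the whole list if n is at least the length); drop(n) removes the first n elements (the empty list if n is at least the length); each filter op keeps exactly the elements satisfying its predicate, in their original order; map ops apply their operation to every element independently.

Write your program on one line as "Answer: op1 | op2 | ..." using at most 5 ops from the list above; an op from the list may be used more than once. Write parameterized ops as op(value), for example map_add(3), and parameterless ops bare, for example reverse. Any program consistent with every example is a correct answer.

filter_lt(-8) | sort_asc | map_add(-5) | take(1) | map_add(-6)

Check, running the answer program on each example:
  [-41, -15, -28, 38, -20, -34, -3, 17] -> [-41, -15, -28, -20, -34] -> [-41, -34, -28, -20, -15] -> [-46, -39, -33, -25, -20] -> [-46] -> [-52]
  [36, -37, 47, 23, 32, -16, -28, 4, -5] -> [-37, -16, -28] -> [-37, -28, -16] -> [-42, -33, -21] -> [-42] -> [-48]
  [10, 10, -25] -> [-25] -> [-25] -> [-30] -> [-30] -> [-36]
  [18, -42, -50, 37, 21] -> [-42, -50] -> [-50, -42] -> [-55, -47] -> [-55] -> [-61]
  [9, -48, 34, 45, 46, -35] -> [-48, -35] -> [-48, -35] -> [-53, -40] -> [-53] -> [-59]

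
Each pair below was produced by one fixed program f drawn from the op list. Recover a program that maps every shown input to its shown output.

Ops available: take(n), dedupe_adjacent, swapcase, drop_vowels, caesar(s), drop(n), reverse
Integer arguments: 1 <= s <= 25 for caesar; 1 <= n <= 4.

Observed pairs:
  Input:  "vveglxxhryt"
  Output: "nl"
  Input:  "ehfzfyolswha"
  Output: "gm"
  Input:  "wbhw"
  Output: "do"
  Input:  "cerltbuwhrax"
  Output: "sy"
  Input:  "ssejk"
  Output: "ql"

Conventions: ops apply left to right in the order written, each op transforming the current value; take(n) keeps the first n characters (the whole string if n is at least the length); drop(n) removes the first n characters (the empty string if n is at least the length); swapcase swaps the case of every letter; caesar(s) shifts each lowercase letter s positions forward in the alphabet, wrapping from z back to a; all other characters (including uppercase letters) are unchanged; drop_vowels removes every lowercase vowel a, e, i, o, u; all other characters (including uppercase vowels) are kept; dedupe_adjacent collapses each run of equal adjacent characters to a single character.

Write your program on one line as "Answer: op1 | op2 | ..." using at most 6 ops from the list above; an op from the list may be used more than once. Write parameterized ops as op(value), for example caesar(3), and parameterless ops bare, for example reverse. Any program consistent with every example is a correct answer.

caesar(7) | take(4) | reverse | dedupe_adjacent | take(2)

Check, running the answer program on each example:
  "vveglxxhryt" -> "cclnseeoyfa" -> "ccln" -> "nlcc" -> "nlc" -> "nl"
  "ehfzfyolswha" -> "lomgmfvszdoh" -> "lomg" -> "gmol" -> "gmol" -> "gm"
  "wbhw" -> "diod" -> "diod" -> "doid" -> "doid" -> "do"
  "cerltbuwhrax" -> "jlysaibdoyhe" -> "jlys" -> "sylj" -> "sylj" -> "sy"
  "ssejk" -> "zzlqr" -> "zzlq" -> "qlzz" -> "qlz" -> "ql"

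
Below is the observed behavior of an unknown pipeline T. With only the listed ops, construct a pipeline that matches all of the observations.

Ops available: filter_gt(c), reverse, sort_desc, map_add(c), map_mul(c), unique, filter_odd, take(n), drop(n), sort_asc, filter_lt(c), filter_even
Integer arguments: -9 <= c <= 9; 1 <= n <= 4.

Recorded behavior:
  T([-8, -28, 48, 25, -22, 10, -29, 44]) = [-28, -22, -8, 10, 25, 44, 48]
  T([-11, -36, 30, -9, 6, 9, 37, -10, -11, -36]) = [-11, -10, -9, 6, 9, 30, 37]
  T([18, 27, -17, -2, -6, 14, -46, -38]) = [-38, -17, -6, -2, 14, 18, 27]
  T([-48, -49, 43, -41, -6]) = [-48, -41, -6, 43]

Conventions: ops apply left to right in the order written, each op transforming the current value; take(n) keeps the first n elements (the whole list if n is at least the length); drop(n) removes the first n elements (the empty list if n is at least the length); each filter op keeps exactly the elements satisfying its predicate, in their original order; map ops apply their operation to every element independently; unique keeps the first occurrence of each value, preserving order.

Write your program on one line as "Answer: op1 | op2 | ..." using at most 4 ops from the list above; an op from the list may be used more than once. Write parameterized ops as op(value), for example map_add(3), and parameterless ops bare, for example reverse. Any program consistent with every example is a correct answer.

sort_desc | unique | sort_asc | drop(1)

Check, running the answer program on each example:
  [-8, -28, 48, 25, -22, 10, -29, 44] -> [48, 44, 25, 10, -8, -22, -28, -29] -> [48, 44, 25, 10, -8, -22, -28, -29] -> [-29, -28, -22, -8, 10, 25, 44, 48] -> [-28, -22, -8, 10, 25, 44, 48]
  [-11, -36, 30, -9, 6, 9, 37, -10, -11, -36] -> [37, 30, 9, 6, -9, -10, -11, -11, -36, -36] -> [37, 30, 9, 6, -9, -10, -11, -36] -> [-36, -11, -10, -9, 6, 9, 30, 37] -> [-11, -10, -9, 6, 9, 30, 37]
  [18, 27, -17, -2, -6, 14, -46, -38] -> [27, 18, 14, -2, -6, -17, -38, -46] -> [27, 18, 14, -2, -6, -17, -38, -46] -> [-46, -38, -17, -6, -2, 14, 18, 27] -> [-38, -17, -6, -2, 14, 18, 27]
  [-48, -49, 43, -41, -6] -> [43, -6, -41, -48, -49] -> [43, -6, -41, -48, -49] -> [-49, -48, -41, -6, 43] -> [-48, -41, -6, 43]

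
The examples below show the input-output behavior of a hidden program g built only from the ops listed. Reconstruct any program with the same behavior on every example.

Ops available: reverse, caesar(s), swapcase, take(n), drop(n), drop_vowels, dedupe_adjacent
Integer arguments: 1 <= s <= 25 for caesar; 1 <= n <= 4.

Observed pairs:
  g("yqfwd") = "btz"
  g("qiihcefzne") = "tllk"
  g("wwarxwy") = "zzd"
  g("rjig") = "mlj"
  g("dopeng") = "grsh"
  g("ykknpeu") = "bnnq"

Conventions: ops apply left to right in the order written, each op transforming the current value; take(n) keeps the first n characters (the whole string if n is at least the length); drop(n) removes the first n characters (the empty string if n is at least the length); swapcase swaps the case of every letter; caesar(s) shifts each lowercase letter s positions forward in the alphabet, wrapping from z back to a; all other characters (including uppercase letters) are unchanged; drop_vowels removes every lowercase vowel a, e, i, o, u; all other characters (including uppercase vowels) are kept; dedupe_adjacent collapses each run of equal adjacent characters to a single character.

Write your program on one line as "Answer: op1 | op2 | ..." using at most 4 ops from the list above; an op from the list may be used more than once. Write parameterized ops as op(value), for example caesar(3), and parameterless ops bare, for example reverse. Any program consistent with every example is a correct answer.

caesar(3) | take(4) | drop_vowels

Check, running the answer program on each example:
  "yqfwd" -> "btizg" -> "btiz" -> "btz"
  "qiihcefzne" -> "tllkfhicqh" -> "tllk" -> "tllk"
  "wwarxwy" -> "zzduazb" -> "zzdu" -> "zzd"
  "rjig" -> "umlj" -> "umlj" -> "mlj"
  "dopeng" -> "grshqj" -> "grsh" -> "grsh"
  "ykknpeu" -> "bnnqshx" -> "bnnq" -> "bnnq"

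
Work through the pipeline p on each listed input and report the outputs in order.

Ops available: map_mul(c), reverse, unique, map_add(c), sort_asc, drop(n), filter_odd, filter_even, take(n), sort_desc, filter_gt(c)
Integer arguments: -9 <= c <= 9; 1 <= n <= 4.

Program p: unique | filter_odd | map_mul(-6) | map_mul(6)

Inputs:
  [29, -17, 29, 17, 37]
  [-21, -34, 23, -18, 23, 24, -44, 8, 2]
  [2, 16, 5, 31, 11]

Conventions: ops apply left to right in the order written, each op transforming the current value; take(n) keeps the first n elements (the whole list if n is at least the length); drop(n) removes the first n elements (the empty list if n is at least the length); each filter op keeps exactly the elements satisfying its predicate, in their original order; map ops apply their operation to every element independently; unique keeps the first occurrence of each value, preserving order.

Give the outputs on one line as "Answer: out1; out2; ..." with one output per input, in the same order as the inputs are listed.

[-1044, 612, -612, -1332]; [756, -828]; [-180, -1116, -396]

Execution, op by op:
  [29, -17, 29, 17, 37] -> [29, -17, 17, 37] -> [29, -17, 17, 37] -> [-174, 102, -102, -222] -> [-1044, 612, -612, -1332]
  [-21, -34, 23, -18, 23, 24, -44, 8, 2] -> [-21, -34, 23, -18, 24, -44, 8, 2] -> [-21, 23] -> [126, -138] -> [756, -828]
  [2, 16, 5, 31, 11] -> [2, 16, 5, 31, 11] -> [5, 31, 11] -> [-30, -186, -66] -> [-180, -1116, -396]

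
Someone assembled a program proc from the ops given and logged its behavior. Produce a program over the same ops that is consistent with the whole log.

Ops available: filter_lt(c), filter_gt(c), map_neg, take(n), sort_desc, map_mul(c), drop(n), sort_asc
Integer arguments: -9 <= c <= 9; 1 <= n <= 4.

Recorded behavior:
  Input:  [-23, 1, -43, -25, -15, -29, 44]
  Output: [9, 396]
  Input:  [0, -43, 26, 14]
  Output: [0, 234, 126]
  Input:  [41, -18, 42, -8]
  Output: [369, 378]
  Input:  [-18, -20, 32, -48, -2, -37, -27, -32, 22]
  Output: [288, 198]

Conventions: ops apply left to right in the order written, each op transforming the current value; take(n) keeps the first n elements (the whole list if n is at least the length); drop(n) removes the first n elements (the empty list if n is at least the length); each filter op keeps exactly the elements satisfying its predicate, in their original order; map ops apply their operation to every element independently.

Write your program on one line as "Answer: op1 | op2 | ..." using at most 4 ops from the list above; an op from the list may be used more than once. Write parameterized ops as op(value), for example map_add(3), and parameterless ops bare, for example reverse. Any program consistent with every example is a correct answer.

map_neg | map_mul(-9) | filter_gt(-3)

Check, running the answer program on each example:
  [-23, 1, -43, -25, -15, -29, 44] -> [23, -1, 43, 25, 15, 29, -44] -> [-207, 9, -387, -225, -135, -261, 396] -> [9, 396]
  [0, -43, 26, 14] -> [0, 43, -26, -14] -> [0, -387, 234, 126] -> [0, 234, 126]
  [41, -18, 42, -8] -> [-41, 18, -42, 8] -> [369, -162, 378, -72] -> [369, 378]
  [-18, -20, 32, -48, -2, -37, -27, -32, 22] -> [18, 20, -32, 48, 2, 37, 27, 32, -22] -> [-162, -180, 288, -432, -18, -333, -243, -288, 198] -> [288, 198]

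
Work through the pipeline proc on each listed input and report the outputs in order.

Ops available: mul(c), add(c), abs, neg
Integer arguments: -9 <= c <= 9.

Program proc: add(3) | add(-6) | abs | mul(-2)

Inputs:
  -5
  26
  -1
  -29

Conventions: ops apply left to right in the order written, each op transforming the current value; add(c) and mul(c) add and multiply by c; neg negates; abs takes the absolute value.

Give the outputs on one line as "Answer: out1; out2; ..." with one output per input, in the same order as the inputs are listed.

-16; -46; -8; -64

Execution, op by op:
  -5 -> -2 -> -8 -> 8 -> -16
  26 -> 29 -> 23 -> 23 -> -46
  -1 -> 2 -> -4 -> 4 -> -8
  -29 -> -26 -> -32 -> 32 -> -64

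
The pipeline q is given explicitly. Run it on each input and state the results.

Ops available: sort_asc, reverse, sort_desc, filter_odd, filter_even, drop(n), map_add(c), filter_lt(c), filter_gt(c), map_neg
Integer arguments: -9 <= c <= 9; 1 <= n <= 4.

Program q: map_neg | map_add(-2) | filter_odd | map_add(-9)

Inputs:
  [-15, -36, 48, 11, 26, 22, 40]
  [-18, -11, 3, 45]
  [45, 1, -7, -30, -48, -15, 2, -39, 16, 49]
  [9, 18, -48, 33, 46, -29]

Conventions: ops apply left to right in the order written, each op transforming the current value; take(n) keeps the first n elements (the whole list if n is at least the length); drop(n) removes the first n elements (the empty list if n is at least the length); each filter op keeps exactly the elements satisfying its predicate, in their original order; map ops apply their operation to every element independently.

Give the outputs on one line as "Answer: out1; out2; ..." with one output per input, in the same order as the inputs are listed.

Execution, op by op:
  [-15, -36, 48, 11, 26, 22, 40] -> [15, 36, -48, -11, -26, -22, -40] -> [13, 34, -50, -13, -28, -24, -42] -> [13, -13] -> [4, -22]
  [-18, -11, 3, 45] -> [18, 11, -3, -45] -> [16, 9, -5, -47] -> [9, -5, -47] -> [0, -14, -56]
  [45, 1, -7, -30, -48, -15, 2, -39, 16, 49] -> [-45, -1, 7, 30, 48, 15, -2, 39, -16, -49] -> [-47, -3, 5, 28, 46, 13, -4, 37, -18, -51] -> [-47, -3, 5, 13, 37, -51] -> [-56, -12, -4, 4, 28, -60]
  [9, 18, -48, 33, 46, -29] -> [-9, -18, 48, -33, -46, 29] -> [-11, -20, 46, -35, -48, 27] -> [-11, -35, 27] -> [-20, -44, 18]

[4, -22]; [0, -14, -56]; [-56, -12, -4, 4, 28, -60]; [-20, -44, 18]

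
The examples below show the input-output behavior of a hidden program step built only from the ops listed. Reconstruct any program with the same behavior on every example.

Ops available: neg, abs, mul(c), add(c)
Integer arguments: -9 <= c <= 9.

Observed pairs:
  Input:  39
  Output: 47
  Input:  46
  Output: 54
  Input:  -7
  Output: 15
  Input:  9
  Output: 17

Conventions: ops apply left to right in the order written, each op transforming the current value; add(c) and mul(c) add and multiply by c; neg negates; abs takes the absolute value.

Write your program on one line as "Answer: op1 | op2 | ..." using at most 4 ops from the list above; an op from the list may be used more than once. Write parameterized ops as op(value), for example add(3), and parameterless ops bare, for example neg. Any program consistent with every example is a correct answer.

abs | add(7) | add(1)

Check, running the answer program on each example:
  39 -> 39 -> 46 -> 47
  46 -> 46 -> 53 -> 54
  -7 -> 7 -> 14 -> 15
  9 -> 9 -> 16 -> 17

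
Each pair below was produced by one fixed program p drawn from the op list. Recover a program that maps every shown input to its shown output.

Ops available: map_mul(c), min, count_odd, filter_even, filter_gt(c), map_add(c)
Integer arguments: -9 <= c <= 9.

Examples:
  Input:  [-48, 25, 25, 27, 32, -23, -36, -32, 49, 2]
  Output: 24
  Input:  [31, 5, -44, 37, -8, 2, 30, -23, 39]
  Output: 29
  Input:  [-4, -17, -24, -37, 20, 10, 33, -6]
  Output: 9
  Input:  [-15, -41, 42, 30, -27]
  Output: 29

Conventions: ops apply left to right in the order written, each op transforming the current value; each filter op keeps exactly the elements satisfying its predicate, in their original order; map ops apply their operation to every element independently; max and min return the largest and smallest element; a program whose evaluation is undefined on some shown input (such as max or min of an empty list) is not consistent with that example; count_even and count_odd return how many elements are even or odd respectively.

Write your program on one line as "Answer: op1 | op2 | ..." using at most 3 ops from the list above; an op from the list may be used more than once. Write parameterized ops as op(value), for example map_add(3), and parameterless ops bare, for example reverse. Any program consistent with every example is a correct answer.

filter_gt(5) | map_add(-1) | min

Check, running the answer program on each example:
  [-48, 25, 25, 27, 32, -23, -36, -32, 49, 2] -> [25, 25, 27, 32, 49] -> [24, 24, 26, 31, 48] -> 24
  [31, 5, -44, 37, -8, 2, 30, -23, 39] -> [31, 37, 30, 39] -> [30, 36, 29, 38] -> 29
  [-4, -17, -24, -37, 20, 10, 33, -6] -> [20, 10, 33] -> [19, 9, 32] -> 9
  [-15, -41, 42, 30, -27] -> [42, 30] -> [41, 29] -> 29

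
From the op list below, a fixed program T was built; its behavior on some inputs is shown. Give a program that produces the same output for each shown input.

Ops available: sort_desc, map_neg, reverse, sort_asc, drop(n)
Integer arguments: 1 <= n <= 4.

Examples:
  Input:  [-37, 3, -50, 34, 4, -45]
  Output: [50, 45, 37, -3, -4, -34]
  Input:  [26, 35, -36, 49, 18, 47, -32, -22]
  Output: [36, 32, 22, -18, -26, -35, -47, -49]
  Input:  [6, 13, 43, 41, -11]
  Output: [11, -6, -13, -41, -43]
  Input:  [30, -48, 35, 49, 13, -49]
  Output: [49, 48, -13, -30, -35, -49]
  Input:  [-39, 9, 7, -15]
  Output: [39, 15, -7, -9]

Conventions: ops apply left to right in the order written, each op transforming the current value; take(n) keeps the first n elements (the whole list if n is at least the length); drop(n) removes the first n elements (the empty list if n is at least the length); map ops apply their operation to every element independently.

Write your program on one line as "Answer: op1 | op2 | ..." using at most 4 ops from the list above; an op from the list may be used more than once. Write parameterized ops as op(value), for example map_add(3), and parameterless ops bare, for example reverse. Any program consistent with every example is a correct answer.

sort_desc | map_neg | sort_desc

Check, running the answer program on each example:
  [-37, 3, -50, 34, 4, -45] -> [34, 4, 3, -37, -45, -50] -> [-34, -4, -3, 37, 45, 50] -> [50, 45, 37, -3, -4, -34]
  [26, 35, -36, 49, 18, 47, -32, -22] -> [49, 47, 35, 26, 18, -22, -32, -36] -> [-49, -47, -35, -26, -18, 22, 32, 36] -> [36, 32, 22, -18, -26, -35, -47, -49]
  [6, 13, 43, 41, -11] -> [43, 41, 13, 6, -11] -> [-43, -41, -13, -6, 11] -> [11, -6, -13, -41, -43]
  [30, -48, 35, 49, 13, -49] -> [49, 35, 30, 13, -48, -49] -> [-49, -35, -30, -13, 48, 49] -> [49, 48, -13, -30, -35, -49]
  [-39, 9, 7, -15] -> [9, 7, -15, -39] -> [-9, -7, 15, 39] -> [39, 15, -7, -9]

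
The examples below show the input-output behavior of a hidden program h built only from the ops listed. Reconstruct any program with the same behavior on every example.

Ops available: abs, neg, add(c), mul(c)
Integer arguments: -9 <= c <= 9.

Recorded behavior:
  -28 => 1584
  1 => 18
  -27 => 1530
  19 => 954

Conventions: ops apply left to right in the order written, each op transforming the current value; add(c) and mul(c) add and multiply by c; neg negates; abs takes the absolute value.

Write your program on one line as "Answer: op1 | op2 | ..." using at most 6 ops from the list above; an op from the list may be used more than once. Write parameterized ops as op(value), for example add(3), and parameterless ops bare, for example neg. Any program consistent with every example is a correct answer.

mul(-3) | add(4) | mul(-6) | mul(3) | neg | abs

Check, running the answer program on each example:
  -28 -> 84 -> 88 -> -528 -> -1584 -> 1584 -> 1584
  1 -> -3 -> 1 -> -6 -> -18 -> 18 -> 18
  -27 -> 81 -> 85 -> -510 -> -1530 -> 1530 -> 1530
  19 -> -57 -> -53 -> 318 -> 954 -> -954 -> 954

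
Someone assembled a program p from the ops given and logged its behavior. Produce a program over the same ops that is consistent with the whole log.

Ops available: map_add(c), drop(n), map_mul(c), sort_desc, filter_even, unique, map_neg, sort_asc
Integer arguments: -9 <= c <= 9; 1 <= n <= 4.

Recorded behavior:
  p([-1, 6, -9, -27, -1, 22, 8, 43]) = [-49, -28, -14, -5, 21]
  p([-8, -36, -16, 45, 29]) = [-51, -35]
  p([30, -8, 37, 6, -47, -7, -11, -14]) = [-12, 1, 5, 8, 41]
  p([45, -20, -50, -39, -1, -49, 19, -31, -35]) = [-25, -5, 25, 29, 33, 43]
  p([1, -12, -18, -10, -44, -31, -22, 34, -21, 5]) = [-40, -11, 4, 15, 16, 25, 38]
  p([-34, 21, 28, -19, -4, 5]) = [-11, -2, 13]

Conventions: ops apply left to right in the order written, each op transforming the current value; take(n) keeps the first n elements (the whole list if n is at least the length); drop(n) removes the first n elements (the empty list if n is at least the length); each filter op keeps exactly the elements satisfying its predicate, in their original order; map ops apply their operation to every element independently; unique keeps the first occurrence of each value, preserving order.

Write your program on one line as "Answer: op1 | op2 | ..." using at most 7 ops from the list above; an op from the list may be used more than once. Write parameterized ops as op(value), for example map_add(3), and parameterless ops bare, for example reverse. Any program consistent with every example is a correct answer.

drop(3) | sort_asc | sort_desc | map_add(8) | map_neg | map_add(2)

Check, running the answer program on each example:
  [-1, 6, -9, -27, -1, 22, 8, 43] -> [-27, -1, 22, 8, 43] -> [-27, -1, 8, 22, 43] -> [43, 22, 8, -1, -27] -> [51, 30, 16, 7, -19] -> [-51, -30, -16, -7, 19] -> [-49, -28, -14, -5, 21]
  [-8, -36, -16, 45, 29] -> [45, 29] -> [29, 45] -> [45, 29] -> [53, 37] -> [-53, -37] -> [-51, -35]
  [30, -8, 37, 6, -47, -7, -11, -14] -> [6, -47, -7, -11, -14] -> [-47, -14, -11, -7, 6] -> [6, -7, -11, -14, -47] -> [14, 1, -3, -6, -39] -> [-14, -1, 3, 6, 39] -> [-12, 1, 5, 8, 41]
  [45, -20, -50, -39, -1, -49, 19, -31, -35] -> [-39, -1, -49, 19, -31, -35] -> [-49, -39, -35, -31, -1, 19] -> [19, -1, -31, -35, -39, -49] -> [27, 7, -23, -27, -31, -41] -> [-27, -7, 23, 27, 31, 41] -> [-25, -5, 25, 29, 33, 43]
  [1, -12, -18, -10, -44, -31, -22, 34, -21, 5] -> [-10, -44, -31, -22, 34, -21, 5] -> [-44, -31, -22, -21, -10, 5, 34] -> [34, 5, -10, -21, -22, -31, -44] -> [42, 13, -2, -13, -14, -23, -36] -> [-42, -13, 2, 13, 14, 23, 36] -> [-40, -11, 4, 15, 16, 25, 38]
  [-34, 21, 28, -19, -4, 5] -> [-19, -4, 5] -> [-19, -4, 5] -> [5, -4, -19] -> [13, 4, -11] -> [-13, -4, 11] -> [-11, -2, 13]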